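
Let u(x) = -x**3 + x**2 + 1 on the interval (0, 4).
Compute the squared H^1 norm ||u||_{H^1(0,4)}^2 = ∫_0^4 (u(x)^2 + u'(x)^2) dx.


||u||_{H^1}^2 = 47444/21

The H^1 norm (squared) on an interval (0, L) is
  ||u||_{H^1}^2 = ∫_0^L u(x)^2 dx + ∫_0^L u'(x)^2 dx.
Compute u'(x) = -3*x**2 + 2*x.
Then u(x)^2 = x**6 - 2*x**5 + x**4 - 2*x**3 + 2*x**2 + 1 and u'(x)^2 = 9*x**4 - 12*x**3 + 4*x**2.
Integrate each monomial from 0 to 4 using ∫_0^4 c·x^n dx = c·4^(n+1)/(n+1):
  ∫_0^4 u(x)^2 dx = ∫_0^4 (x^6 - 2*x^5 + x^4 - 2*x^3 + 2*x^2 + 1) dx. Term by term:
    ∫_0^4 x^6 dx = 16384/7;  ∫_0^4 -2*x^5 dx = -4096/3;  ∫_0^4 x^4 dx = 1024/5;
    ∫_0^4 -2*x^3 dx = -128;  ∫_0^4 2*x^2 dx = 128/3;  ∫_0^4 1 dx = 4.
  Sum: 16384/7 − 4096/3 + 1024/5 − 128 + 128/3 + 4 = 115364/105.
  ∫_0^4 u'(x)^2 dx = ∫_0^4 (9*x^4 - 12*x^3 + 4*x^2) dx. Term by term:
    ∫_0^4 9*x^4 dx = 9216/5;  ∫_0^4 -12*x^3 dx = -768;  ∫_0^4 4*x^2 dx = 256/3.
  Sum: 9216/5 − 768 + 256/3 = 17408/15.
Adding: ||u||_{H^1}^2 = 115364/105 + 17408/15 = 47444/21.


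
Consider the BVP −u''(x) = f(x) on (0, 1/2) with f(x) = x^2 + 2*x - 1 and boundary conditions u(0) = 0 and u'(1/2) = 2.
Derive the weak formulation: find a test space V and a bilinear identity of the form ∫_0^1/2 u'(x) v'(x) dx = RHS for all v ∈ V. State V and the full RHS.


V = {v ∈ H^1(0, 1/2) : v(0) = 0} (test functions vanish at x = 0 where u is specified); weak form: ∫_0^1/2 u'v' dx = ∫_0^1/2 (x^2 + 2*x - 1) v dx + 2·v(1/2) for all v ∈ V.

Multiply both sides by a test function v and integrate from 0 to 1/2:
  ∫_0^1/2 −u''(x) v(x) dx = ∫_0^1/2 f(x) v(x) dx.
Integrate the LHS by parts once:
  ∫_0^1/2 −u'' v dx = −[u'(x) v(x)]_0^1/2 + ∫_0^1/2 u'(x) v'(x) dx.
Thus ∫_0^1/2 u'(x) v'(x) dx = ∫_0^1/2 f(x) v(x) dx + [u'(x) v(x)]_0^1/2.
Choose V so that boundary terms are either known or forced to vanish.
Mixed BC: u(0) = 0 (Dirichlet) and u'(1/2) = 2 (Neumann). Define V = {v ∈ H^1(0, 1/2) : v(0) = 0}. Then [u' v]_0^1/2 = u'(1/2)·v(1/2) − u'(0)·0 = 2·v(1/2).
Weak formulation: find u (satisfying any essential BC) such that ∫_0^1/2 u'(x) v'(x) dx = ∫_0^1/2 f v dx + 2·v(1/2) for all v ∈ V (Dirichlet at 0 absorbed into V; Neumann datum at x = 1/2 contributes the boundary term).
Substituting f(x) = x^2 + 2*x - 1, the right-hand side is ∫_0^1/2 (x^2 + 2*x - 1) v dx + 2·v(1/2).


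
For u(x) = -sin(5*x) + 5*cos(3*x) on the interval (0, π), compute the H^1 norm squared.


||u||_{H^1(0,π)}^2 = 138*π

u'(x) = -15*sin(3*x) - 5*cos(5*x).
Expand u² and (u')² and integrate term by term on (0, π), using: for integers n ≥ 1, ∫_0^π sin²(nx) dx = ∫_0^π cos²(nx) dx = π/2; for n ≠ n', ∫_0^π sin(nx)sin(n'x) dx = ∫_0^π cos(nx)cos(n'x) dx = 0; and by product-to-sum, ∫_0^π sin(nx)cos(n'x) dx = ½∫_0^π [sin((n+n')x) + sin((n−n')x)] dx, which is 0 when n+n' is even and 2n/(n²−n'²) when n+n' is odd (it need not vanish on (0, π)).
  u² squared terms: (-1)²·∫sin(5x)² dx = 1·π/2 = π/2;  (5)²·∫cos(3x)² dx = 25·π/2 = 25*π/2.
  u² cross terms: 2·(-1)·(5)·∫sin(5x)·cos(3x) dx = -10·(0) = 0.
  So ∫_0^π u² dx = π/2 + 25*π/2 + 0 = 13*π.
  (u')² squared terms: (-15)²·∫sin(3x)² dx = 225·π/2 = 225*π/2;  (-5)²·∫cos(5x)² dx = 25·π/2 = 25*π/2.
  (u')² cross terms: 2·(-15)·(-5)·∫sin(3x)·cos(5x) dx = 150·(0) = 0.
  So ∫_0^π (u')² dx = 225*π/2 + 25*π/2 + 0 = 125*π.
||u||_{H^1}^2 = (13*π) + (125*π) = 138*π.


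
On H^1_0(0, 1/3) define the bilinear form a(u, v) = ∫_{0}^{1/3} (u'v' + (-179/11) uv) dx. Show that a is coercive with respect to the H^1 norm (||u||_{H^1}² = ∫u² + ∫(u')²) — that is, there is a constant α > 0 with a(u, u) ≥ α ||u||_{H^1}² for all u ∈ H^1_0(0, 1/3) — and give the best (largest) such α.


α = (-179 + 99*π^2)/(11*(1 + 9*π^2))

Coercivity of a(·,·) on H^1_0(0, 1/3) means a(u, u) ≥ α ||u||_{H^1}² for every u ∈ H^1_0.
The interval has length L = 1/3, and Poincaré/coercivity depend only on L. Here a(u, u) = ∫(u')² + (-179/11)·∫u².
Here c = -179/11 < 0 with |c| < (π/L)² = 9*π^2, so coercivity still holds. The condition a(u,u) ≥ α||u||_{H^1}² reads (1−α)∫(u')² ≥ (α−c)∫u². Any admissible α is ≤ 1 (rapidly oscillating u have ∫u²/∫(u')² → 0), and α = 1 would force 0 ≥ (1−c)∫u², impossible since c < 1; so 1−α > 0. By the sharp Poincaré inequality on H^1_0 of an interval of length L, ∫(u')² ≥ (π/L)²∫u² with equality for the first sine mode sin(π(x−x₀)/L) (x₀ the left endpoint), so the inequality holds for all u iff (1−α)(π/L)² ≥ α − c, i.e. α ≤ ((π/L)² + c)/((π/L)² + 1) = (1 + c(L/π)²)/(1 + (L/π)²). (Direct route, valid since c ≤ 0: Poincaré gives c∫u² ≥ c(L/π)²∫(u')², so a(u,u) ≥ (1 + c(L/π)²)∫(u')², while ||u||_{H^1}² ≤ (1 + (L/π)²)∫(u')²; dividing yields the same α.) With (π/L)² = 9*π^2 and c = -179/11, the largest admissible constant is α = ((π/L)² + c)/((π/L)² + 1).
Simplifying, α = (-179 + 99*π^2)/(11*(1 + 9*π^2)).


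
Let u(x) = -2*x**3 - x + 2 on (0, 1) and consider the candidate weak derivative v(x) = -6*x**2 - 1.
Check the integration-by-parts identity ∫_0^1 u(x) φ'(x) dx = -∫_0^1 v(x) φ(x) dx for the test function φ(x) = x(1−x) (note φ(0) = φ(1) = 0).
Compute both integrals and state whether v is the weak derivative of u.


LHS = 7/15, RHS = 7/15. Yes, v = u' weakly.

u(x) = -2*x**3 - x + 2, classical derivative u'(x) = -6*x**2 - 1.
φ(x) = x(1−x), so φ'(x) = 1 - 2*x.
Note φ(0) = φ(1) = 0, so the boundary term u·φ vanishes.
LHS = ∫_0^1 u(x) φ'(x) dx = ∫_0^1 (4*x^4 - 2*x^3 + 2*x^2 - 5*x + 2) dx. Term by term:
  ∫_0^1 4*x^4 dx = 4/5;  ∫_0^1 -2*x^3 dx = -1/2;  ∫_0^1 2*x^2 dx = 2/3;
  ∫_0^1 -5*x dx = -5/2;  ∫_0^1 2 dx = 2.
Sum: 4/5 − 1/2 + 2/3 − 5/2 + 2 = 7/15.
So LHS = 7/15.
∫_0^1 v(x) φ(x) dx = ∫_0^1 (6*x^4 - 6*x^3 + x^2 - x) dx. Term by term:
  ∫_0^1 6*x^4 dx = 6/5;  ∫_0^1 -6*x^3 dx = -3/2;  ∫_0^1 x^2 dx = 1/3;
  ∫_0^1 -x dx = -1/2.
Sum: 6/5 − 3/2 + 1/3 − 1/2 = -7/15.
So RHS = -∫_0^1 v(x) φ(x) dx = 7/15.
LHS = RHS, so the identity holds for this test φ.
Moreover u is smooth here and v(x) = u'(x) = -6*x**2 - 1 pointwise, so the identity holds for every test function. Hence v is the weak derivative of u.


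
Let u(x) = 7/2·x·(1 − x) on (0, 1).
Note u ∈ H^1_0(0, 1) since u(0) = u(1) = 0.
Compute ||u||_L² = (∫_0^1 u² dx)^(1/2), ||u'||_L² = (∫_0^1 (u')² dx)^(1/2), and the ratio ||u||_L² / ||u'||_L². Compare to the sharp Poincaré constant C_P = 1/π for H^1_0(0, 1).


||u||_L² / ||u'||_L² = sqrt(10)/10 < C_P = 1/π.

u(x) = 7/2·x·(1 − x), so u'(x) = 7/2 - 7*x.
u(x) = 7/2·x·(1 − x) vanishes at x = 0 and x = 1, so u ∈ H^1_0(0, 1). Differentiate via the product rule and integrate the resulting polynomials term by term.
  ∫_0^1 u² dx = ∫_0^1 (49*x^4/4 - 49*x^3/2 + 49*x^2/4) dx. Term by term:
    ∫_0^1 49*x^4/4 dx = 49/20;  ∫_0^1 -49*x^3/2 dx = -49/8;  ∫_0^1 49*x^2/4 dx = 49/12.
  Sum: 49/20 − 49/8 + 49/12 = 49/120.
  ∫_0^1 (u')² dx = ∫_0^1 (49*x^2 - 49*x + 49/4) dx. Term by term:
    ∫_0^1 49*x^2 dx = 49/3;  ∫_0^1 -49*x dx = -49/2;  ∫_0^1 49/4 dx = 49/4.
  Sum: 49/3 − 49/2 + 49/4 = 49/12.
∫_0^1 u² dx = 49/120, so ||u||_L² = 7*sqrt(30)/60.
∫_0^1 (u')² dx = 49/12, so ||u'||_L² = 7*sqrt(3)/6.
Ratio ||u||_L² / ||u'||_L² = sqrt(10)/10.
Sharp Poincaré constant on H^1_0(0, 1) is C_P = L/π = 1/π, achieved by sin(π·x).
A polynomial bump cannot attain the sharp Poincaré constant (only the first sine eigenfunction does), so the ratio is strictly less than C_P, consistent with ||u||_L² ≤ C_P ||u'||_L².


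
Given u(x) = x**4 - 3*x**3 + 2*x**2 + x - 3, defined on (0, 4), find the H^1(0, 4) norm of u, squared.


||u||_{H^1}^2 = 659464/63

The H^1 norm (squared) on an interval (0, L) is
  ||u||_{H^1}^2 = ∫_0^L u(x)^2 dx + ∫_0^L u'(x)^2 dx.
Compute u'(x) = 4*x**3 - 9*x**2 + 4*x + 1.
Then u(x)^2 = x**8 - 6*x**7 + 13*x**6 - 10*x**5 - 8*x**4 + 22*x**3 - 11*x**2 - 6*x + 9 and u'(x)^2 = 16*x**6 - 72*x**5 + 113*x**4 - 64*x**3 - 2*x**2 + 8*x + 1.
Integrate each monomial from 0 to 4 using ∫_0^4 c·x^n dx = c·4^(n+1)/(n+1):
  ∫_0^4 u(x)^2 dx = ∫_0^4 (x^8 - 6*x^7 + 13*x^6 - 10*x^5 - 8*x^4 + 22*x^3 - 11*x^2 - 6*x + 9) dx. Term by term:
    ∫_0^4 x^8 dx = 262144/9;  ∫_0^4 -6*x^7 dx = -49152;  ∫_0^4 13*x^6 dx = 212992/7;
    ∫_0^4 -10*x^5 dx = -20480/3;  ∫_0^4 -8*x^4 dx = -8192/5;  ∫_0^4 22*x^3 dx = 1408;
    ∫_0^4 -11*x^2 dx = -704/3;  ∫_0^4 -6*x dx = -48;  ∫_0^4 9 dx = 36.
  Sum: 262144/9 − 49152 + 212992/7 − 20480/3 − 8192/5 + 1408 − 704/3 − 48 + 36 = 976124/315.
  ∫_0^4 u'(x)^2 dx = ∫_0^4 (16*x^6 - 72*x^5 + 113*x^4 - 64*x^3 - 2*x^2 + 8*x + 1) dx. Term by term:
    ∫_0^4 16*x^6 dx = 262144/7;  ∫_0^4 -72*x^5 dx = -49152;  ∫_0^4 113*x^4 dx = 115712/5;
    ∫_0^4 -64*x^3 dx = -4096;  ∫_0^4 -2*x^2 dx = -128/3;  ∫_0^4 8*x dx = 64;
    ∫_0^4 1 dx = 4.
  Sum: 262144/7 − 49152 + 115712/5 − 4096 − 128/3 + 64 + 4 = 773732/105.
Adding: ||u||_{H^1}^2 = 976124/315 + 773732/105 = 659464/63.


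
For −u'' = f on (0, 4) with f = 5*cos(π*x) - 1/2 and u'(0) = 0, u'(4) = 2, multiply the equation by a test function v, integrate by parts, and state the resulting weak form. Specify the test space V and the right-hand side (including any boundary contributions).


V = H^1(0, 4) (v unrestricted at boundary; u is determined up to an additive constant); weak form: ∫_0^4 u'v' dx = ∫_0^4 (5*cos(π*x) - 1/2) v dx + 2·v(4) for all v ∈ V.

Multiply both sides by a test function v and integrate from 0 to 4:
  ∫_0^4 −u''(x) v(x) dx = ∫_0^4 f(x) v(x) dx.
Integrate the LHS by parts once:
  ∫_0^4 −u'' v dx = −[u'(x) v(x)]_0^4 + ∫_0^4 u'(x) v'(x) dx.
Thus ∫_0^4 u'(x) v'(x) dx = ∫_0^4 f(x) v(x) dx + [u'(x) v(x)]_0^4.
Choose V so that boundary terms are either known or forced to vanish.
u has inhomogeneous Neumann u'(0) = 0, u'(4) = 2. [u' v]_0^4 = (2)·v(4) − (0)·v(0) = 2·v(4). Take V = H^1(0, 4); boundary term becomes part of RHS.
Weak formulation: find u (satisfying any essential BC) such that ∫_0^4 u'(x) v'(x) dx = ∫_0^4 f v dx + 2·v(4) for all v ∈ V (Neumann data are natural BCs: they enter the RHS as boundary terms).
Substituting f(x) = 5*cos(π*x) - 1/2, the right-hand side is ∫_0^4 (5*cos(π*x) - 1/2) v dx + 2·v(4).
Compatibility check (pure Neumann): taking v ≡ 1 ∈ V gives 0 = ∫_0^4 f dx + (2) − (0), i.e. ∫_0^4 f dx must equal u'(0) − u'(4) = -2. Indeed ∫_0^4 (5*cos(π*x) - 1/2) dx = -2, so the data are compatible. The solution is then unique only up to an additive constant (fix it e.g. by requiring ∫_0^4 u dx = 0).


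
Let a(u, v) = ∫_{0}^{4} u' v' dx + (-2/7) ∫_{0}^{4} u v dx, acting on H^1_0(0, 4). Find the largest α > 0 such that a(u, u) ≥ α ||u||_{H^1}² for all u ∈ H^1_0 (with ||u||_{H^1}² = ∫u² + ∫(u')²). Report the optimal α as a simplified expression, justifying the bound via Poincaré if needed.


α = (-32/7 + π^2)/(π^2 + 16)

Coercivity of a(·,·) on H^1_0(0, 4) means a(u, u) ≥ α ||u||_{H^1}² for every u ∈ H^1_0.
The interval has length L = 4, and Poincaré/coercivity depend only on L. Here a(u, u) = ∫(u')² + (-2/7)·∫u².
Here c = -2/7 < 0 with |c| < (π/L)² = π^2/16, so coercivity still holds. The condition a(u,u) ≥ α||u||_{H^1}² reads (1−α)∫(u')² ≥ (α−c)∫u². Any admissible α is ≤ 1 (rapidly oscillating u have ∫u²/∫(u')² → 0), and α = 1 would force 0 ≥ (1−c)∫u², impossible since c < 1; so 1−α > 0. By the sharp Poincaré inequality on H^1_0 of an interval of length L, ∫(u')² ≥ (π/L)²∫u² with equality for the first sine mode sin(π(x−x₀)/L) (x₀ the left endpoint), so the inequality holds for all u iff (1−α)(π/L)² ≥ α − c, i.e. α ≤ ((π/L)² + c)/((π/L)² + 1) = (1 + c(L/π)²)/(1 + (L/π)²). (Direct route, valid since c ≤ 0: Poincaré gives c∫u² ≥ c(L/π)²∫(u')², so a(u,u) ≥ (1 + c(L/π)²)∫(u')², while ||u||_{H^1}² ≤ (1 + (L/π)²)∫(u')²; dividing yields the same α.) With (π/L)² = π^2/16 and c = -2/7, the largest admissible constant is α = ((π/L)² + c)/((π/L)² + 1).
Simplifying, α = (-32/7 + π^2)/(π^2 + 16).


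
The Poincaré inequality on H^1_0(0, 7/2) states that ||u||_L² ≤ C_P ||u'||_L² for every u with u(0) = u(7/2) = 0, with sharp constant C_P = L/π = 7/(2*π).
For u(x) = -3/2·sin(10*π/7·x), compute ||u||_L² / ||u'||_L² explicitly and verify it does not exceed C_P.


||u||_L² / ||u'||_L² = 7/(10*π) < C_P = 7/(2*π).

u(x) = -3/2·sin(10*π/7·x), so u'(x) = -15*π*cos(10*π*x/7)/7.
Writing u(x) = A·sin(kπx/L) with A = -3/2 and k = 5, use ∫_0^L sin²(kπx/L) dx = L/2 and ∫_0^L cos²(kπx/L) dx = L/2.
u² = 9/4·sin²(10*π/7·x) and (u')² = 225*π^2/49·cos²(10*π/7·x), and each of sin², cos² integrates to L/2 = 7/4 over (0, 7/2).
∫_0^7/2 u² dx = 63/16, so ||u||_L² = 3*sqrt(7)/4.
∫_0^7/2 (u')² dx = 225*π^2/28, so ||u'||_L² = 15*sqrt(7)*π/14.
Ratio ||u||_L² / ||u'||_L² = 7/(10*π).
Sharp Poincaré constant on H^1_0(0, 7/2) is C_P = L/π = 7/(2*π), achieved by sin(2*π/7·x).
This is the k = 5 harmonic; the ratio L/(kπ) is strictly less than C_P = L/π, consistent with the sharp inequality ||u||_L² ≤ C_P ||u'||_L².


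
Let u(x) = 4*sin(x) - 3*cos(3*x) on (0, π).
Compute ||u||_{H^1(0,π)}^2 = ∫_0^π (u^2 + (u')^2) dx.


||u||_{H^1(0,π)}^2 = 61*π

u'(x) = 9*sin(3*x) + 4*cos(x).
Expand u² and (u')² and integrate term by term on (0, π), using: for integers n ≥ 1, ∫_0^π sin²(nx) dx = ∫_0^π cos²(nx) dx = π/2; for n ≠ n', ∫_0^π sin(nx)sin(n'x) dx = ∫_0^π cos(nx)cos(n'x) dx = 0; and by product-to-sum, ∫_0^π sin(nx)cos(n'x) dx = ½∫_0^π [sin((n+n')x) + sin((n−n')x)] dx, which is 0 when n+n' is even and 2n/(n²−n'²) when n+n' is odd (it need not vanish on (0, π)).
  u² squared terms: (-3)²·∫cos(3x)² dx = 9·π/2 = 9*π/2;  (4)²·∫sin(x)² dx = 16·π/2 = 8*π.
  u² cross terms: 2·(-3)·(4)·∫cos(3x)·sin(x) dx = -24·(0) = 0.
  So ∫_0^π u² dx = 9*π/2 + 8*π + 0 = 25*π/2.
  (u')² squared terms: (4)²·∫cos(x)² dx = 16·π/2 = 8*π;  (9)²·∫sin(3x)² dx = 81·π/2 = 81*π/2.
  (u')² cross terms: 2·(4)·(9)·∫cos(x)·sin(3x) dx = 72·(0) = 0.
  So ∫_0^π (u')² dx = 8*π + 81*π/2 + 0 = 97*π/2.
||u||_{H^1}^2 = (25*π/2) + (97*π/2) = 61*π.


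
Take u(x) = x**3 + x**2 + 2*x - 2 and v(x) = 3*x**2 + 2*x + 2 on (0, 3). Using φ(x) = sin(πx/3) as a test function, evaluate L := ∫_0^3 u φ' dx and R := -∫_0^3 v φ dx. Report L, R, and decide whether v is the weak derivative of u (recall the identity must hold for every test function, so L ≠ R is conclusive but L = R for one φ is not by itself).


LHS = -111/π + 324/π^3, RHS = -111/π + 324/π^3. Yes, v = u' weakly.

u(x) = x**3 + x**2 + 2*x - 2, classical derivative u'(x) = 3*x**2 + 2*x + 2.
φ(x) = sin(πx/3), so φ'(x) = π*cos(π*x/3)/3.
Note φ(0) = φ(3) = 0, so the boundary term u·φ vanishes.
LHS = ∫_0^3 u(x) φ'(x) dx = ∫_0^3 (π*x^3*cos(π*x/3)/3 + π*x^2*cos(π*x/3)/3 + 2*π*x*cos(π*x/3)/3 - 2*π*cos(π*x/3)/3) dx. Term by term:
  ∫_0^3 -2*π*cos(π*x/3)/3 dx = 0;  ∫_0^3 π*x^2*cos(π*x/3)/3 dx = -18/π;  ∫_0^3 π*x^3*cos(π*x/3)/3 dx = -81/π + 324/π^3;
  ∫_0^3 2*π*x*cos(π*x/3)/3 dx = -12/π.
Sum: 0 − 18/π + -81/π + 324/π^3 − 12/π = -111/π + 324/π^3.
So LHS = -111/π + 324/π^3.
∫_0^3 v(x) φ(x) dx = ∫_0^3 (3*x^2*sin(π*x/3) + 2*x*sin(π*x/3) + 2*sin(π*x/3)) dx. Term by term:
  ∫_0^3 2*sin(π*x/3) dx = 12/π;  ∫_0^3 2*x*sin(π*x/3) dx = 18/π;  ∫_0^3 3*x^2*sin(π*x/3) dx = -324/π^3 + 81/π.
Sum: 12/π + 18/π + -324/π^3 + 81/π = -324/π^3 + 111/π.
So RHS = -∫_0^3 v(x) φ(x) dx = -111/π + 324/π^3.
LHS = RHS, so the identity holds for this test φ.
Moreover u is smooth here and v(x) = u'(x) = 3*x**2 + 2*x + 2 pointwise, so the identity holds for every test function. Hence v is the weak derivative of u.


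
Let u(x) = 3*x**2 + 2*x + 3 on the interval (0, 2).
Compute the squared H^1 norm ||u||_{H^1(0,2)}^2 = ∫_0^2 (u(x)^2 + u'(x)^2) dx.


||u||_{H^1}^2 = 5374/15

The H^1 norm (squared) on an interval (0, L) is
  ||u||_{H^1}^2 = ∫_0^L u(x)^2 dx + ∫_0^L u'(x)^2 dx.
Compute u'(x) = 6*x + 2.
Then u(x)^2 = 9*x**4 + 12*x**3 + 22*x**2 + 12*x + 9 and u'(x)^2 = 36*x**2 + 24*x + 4.
Integrate each monomial from 0 to 2 using ∫_0^2 c·x^n dx = c·2^(n+1)/(n+1):
  ∫_0^2 u(x)^2 dx = ∫_0^2 (9*x^4 + 12*x^3 + 22*x^2 + 12*x + 9) dx. Term by term:
    ∫_0^2 9*x^4 dx = 288/5;  ∫_0^2 12*x^3 dx = 48;  ∫_0^2 22*x^2 dx = 176/3;
    ∫_0^2 12*x dx = 24;  ∫_0^2 9 dx = 18.
  Sum: 288/5 + 48 + 176/3 + 24 + 18 = 3094/15.
  ∫_0^2 u'(x)^2 dx = ∫_0^2 (36*x^2 + 24*x + 4) dx. Term by term:
    ∫_0^2 36*x^2 dx = 96;  ∫_0^2 24*x dx = 48;  ∫_0^2 4 dx = 8.
  Sum: 96 + 48 + 8 = 152.
Adding: ||u||_{H^1}^2 = 3094/15 + 152 = 5374/15.


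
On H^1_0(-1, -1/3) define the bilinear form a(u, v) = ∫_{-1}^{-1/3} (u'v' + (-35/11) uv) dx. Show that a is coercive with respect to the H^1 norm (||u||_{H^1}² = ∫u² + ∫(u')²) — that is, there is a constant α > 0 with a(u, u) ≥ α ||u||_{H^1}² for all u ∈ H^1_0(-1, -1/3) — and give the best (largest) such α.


α = (-140 + 99*π^2)/(11*(4 + 9*π^2))

Coercivity of a(·,·) on H^1_0(-1, -1/3) means a(u, u) ≥ α ||u||_{H^1}² for every u ∈ H^1_0.
The interval has length L = 2/3, and Poincaré/coercivity depend only on L. Here a(u, u) = ∫(u')² + (-35/11)·∫u².
Here c = -35/11 < 0 with |c| < (π/L)² = 9*π^2/4, so coercivity still holds. The condition a(u,u) ≥ α||u||_{H^1}² reads (1−α)∫(u')² ≥ (α−c)∫u². Any admissible α is ≤ 1 (rapidly oscillating u have ∫u²/∫(u')² → 0), and α = 1 would force 0 ≥ (1−c)∫u², impossible since c < 1; so 1−α > 0. By the sharp Poincaré inequality on H^1_0 of an interval of length L, ∫(u')² ≥ (π/L)²∫u² with equality for the first sine mode sin(π(x−x₀)/L) (x₀ the left endpoint), so the inequality holds for all u iff (1−α)(π/L)² ≥ α − c, i.e. α ≤ ((π/L)² + c)/((π/L)² + 1) = (1 + c(L/π)²)/(1 + (L/π)²). (Direct route, valid since c ≤ 0: Poincaré gives c∫u² ≥ c(L/π)²∫(u')², so a(u,u) ≥ (1 + c(L/π)²)∫(u')², while ||u||_{H^1}² ≤ (1 + (L/π)²)∫(u')²; dividing yields the same α.) With (π/L)² = 9*π^2/4 and c = -35/11, the largest admissible constant is α = ((π/L)² + c)/((π/L)² + 1).
Simplifying, α = (-140 + 99*π^2)/(11*(4 + 9*π^2)).


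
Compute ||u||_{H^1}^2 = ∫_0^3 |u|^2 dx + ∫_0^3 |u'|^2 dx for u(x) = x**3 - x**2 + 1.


||u||_{H^1}^2 = 5235/14

The H^1 norm (squared) on an interval (0, L) is
  ||u||_{H^1}^2 = ∫_0^L u(x)^2 dx + ∫_0^L u'(x)^2 dx.
Compute u'(x) = 3*x**2 - 2*x.
Then u(x)^2 = x**6 - 2*x**5 + x**4 + 2*x**3 - 2*x**2 + 1 and u'(x)^2 = 9*x**4 - 12*x**3 + 4*x**2.
Integrate each monomial from 0 to 3 using ∫_0^3 c·x^n dx = c·3^(n+1)/(n+1):
  ∫_0^3 u(x)^2 dx = ∫_0^3 (x^6 - 2*x^5 + x^4 + 2*x^3 - 2*x^2 + 1) dx. Term by term:
    ∫_0^3 x^6 dx = 2187/7;  ∫_0^3 -2*x^5 dx = -243;  ∫_0^3 x^4 dx = 243/5;
    ∫_0^3 2*x^3 dx = 81/2;  ∫_0^3 -2*x^2 dx = -18;  ∫_0^3 1 dx = 3.
  Sum: 2187/7 − 243 + 243/5 + 81/2 − 18 + 3 = 10047/70.
  ∫_0^3 u'(x)^2 dx = ∫_0^3 (9*x^4 - 12*x^3 + 4*x^2) dx. Term by term:
    ∫_0^3 9*x^4 dx = 2187/5;  ∫_0^3 -12*x^3 dx = -243;  ∫_0^3 4*x^2 dx = 36.
  Sum: 2187/5 − 243 + 36 = 1152/5.
Adding: ||u||_{H^1}^2 = 10047/70 + 1152/5 = 5235/14.


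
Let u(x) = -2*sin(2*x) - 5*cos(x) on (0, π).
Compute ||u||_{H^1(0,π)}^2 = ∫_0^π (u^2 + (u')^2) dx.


||u||_{H^1(0,π)}^2 = 160/3 + 35*π

u'(x) = 5*sin(x) - 4*cos(2*x).
Expand u² and (u')² and integrate term by term on (0, π), using: for integers n ≥ 1, ∫_0^π sin²(nx) dx = ∫_0^π cos²(nx) dx = π/2; for n ≠ n', ∫_0^π sin(nx)sin(n'x) dx = ∫_0^π cos(nx)cos(n'x) dx = 0; and by product-to-sum, ∫_0^π sin(nx)cos(n'x) dx = ½∫_0^π [sin((n+n')x) + sin((n−n')x)] dx, which is 0 when n+n' is even and 2n/(n²−n'²) when n+n' is odd (it need not vanish on (0, π)).
  u² squared terms: (-5)²·∫cos(x)² dx = 25·π/2 = 25*π/2;  (-2)²·∫sin(2x)² dx = 4·π/2 = 2*π.
  u² cross terms: 2·(-5)·(-2)·∫cos(x)·sin(2x) dx = 20·(4/3) = 80/3.
  So ∫_0^π u² dx = 25*π/2 + 2*π + 80/3 = 80/3 + 29*π/2.
  (u')² squared terms: (-4)²·∫cos(2x)² dx = 16·π/2 = 8*π;  (5)²·∫sin(x)² dx = 25·π/2 = 25*π/2.
  (u')² cross terms: 2·(-4)·(5)·∫cos(2x)·sin(x) dx = -40·(-2/3) = 80/3.
  So ∫_0^π (u')² dx = 8*π + 25*π/2 + 80/3 = 80/3 + 41*π/2.
||u||_{H^1}^2 = (80/3 + 29*π/2) + (80/3 + 41*π/2) = 160/3 + 35*π.


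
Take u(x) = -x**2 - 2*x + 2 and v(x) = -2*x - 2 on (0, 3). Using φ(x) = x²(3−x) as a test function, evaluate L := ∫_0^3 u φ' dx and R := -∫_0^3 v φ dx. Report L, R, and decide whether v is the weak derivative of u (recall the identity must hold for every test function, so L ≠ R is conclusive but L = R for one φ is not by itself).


LHS = 189/5, RHS = 189/5. Yes, v = u' weakly.

u(x) = -x**2 - 2*x + 2, classical derivative u'(x) = -2*x - 2.
φ(x) = x²(3−x), so φ'(x) = 3*x*(2 - x).
Note φ(0) = φ(3) = 0, so the boundary term u·φ vanishes.
LHS = ∫_0^3 u(x) φ'(x) dx = ∫_0^3 (3*x^4 - 18*x^2 + 12*x) dx. Term by term:
  ∫_0^3 3*x^4 dx = 729/5;  ∫_0^3 -18*x^2 dx = -162;  ∫_0^3 12*x dx = 54.
Sum: 729/5 − 162 + 54 = 189/5.
So LHS = 189/5.
∫_0^3 v(x) φ(x) dx = ∫_0^3 (2*x^4 - 4*x^3 - 6*x^2) dx. Term by term:
  ∫_0^3 2*x^4 dx = 486/5;  ∫_0^3 -4*x^3 dx = -81;  ∫_0^3 -6*x^2 dx = -54.
Sum: 486/5 − 81 − 54 = -189/5.
So RHS = -∫_0^3 v(x) φ(x) dx = 189/5.
LHS = RHS, so the identity holds for this test φ.
Moreover u is smooth here and v(x) = u'(x) = -2*x - 2 pointwise, so the identity holds for every test function. Hence v is the weak derivative of u.


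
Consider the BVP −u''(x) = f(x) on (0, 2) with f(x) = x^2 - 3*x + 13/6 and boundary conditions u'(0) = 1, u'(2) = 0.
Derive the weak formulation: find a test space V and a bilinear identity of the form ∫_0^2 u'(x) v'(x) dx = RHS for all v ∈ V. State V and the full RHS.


V = H^1(0, 2) (v unrestricted at boundary; u is determined up to an additive constant); weak form: ∫_0^2 u'v' dx = ∫_0^2 (x^2 - 3*x + 13/6) v dx − v(0) for all v ∈ V.

Multiply both sides by a test function v and integrate from 0 to 2:
  ∫_0^2 −u''(x) v(x) dx = ∫_0^2 f(x) v(x) dx.
Integrate the LHS by parts once:
  ∫_0^2 −u'' v dx = −[u'(x) v(x)]_0^2 + ∫_0^2 u'(x) v'(x) dx.
Thus ∫_0^2 u'(x) v'(x) dx = ∫_0^2 f(x) v(x) dx + [u'(x) v(x)]_0^2.
Choose V so that boundary terms are either known or forced to vanish.
u has inhomogeneous Neumann u'(0) = 1, u'(2) = 0. [u' v]_0^2 = (0)·v(2) − (1)·v(0) = − v(0). Take V = H^1(0, 2); boundary term becomes part of RHS.
Weak formulation: find u (satisfying any essential BC) such that ∫_0^2 u'(x) v'(x) dx = ∫_0^2 f v dx − v(0) for all v ∈ V (Neumann data are natural BCs: they enter the RHS as boundary terms).
Substituting f(x) = x^2 - 3*x + 13/6, the right-hand side is ∫_0^2 (x^2 - 3*x + 13/6) v dx − v(0).
Compatibility check (pure Neumann): taking v ≡ 1 ∈ V gives 0 = ∫_0^2 f dx + (0) − (1), i.e. ∫_0^2 f dx must equal u'(0) − u'(2) = 1. Indeed ∫_0^2 (x^2 - 3*x + 13/6) dx = 1, so the data are compatible. The solution is then unique only up to an additive constant (fix it e.g. by requiring ∫_0^2 u dx = 0).


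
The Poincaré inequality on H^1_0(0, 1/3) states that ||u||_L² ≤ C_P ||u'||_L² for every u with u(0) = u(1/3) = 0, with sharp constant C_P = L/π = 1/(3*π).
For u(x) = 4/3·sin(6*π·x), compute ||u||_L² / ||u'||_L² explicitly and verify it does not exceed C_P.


||u||_L² / ||u'||_L² = 1/(6*π) < C_P = 1/(3*π).

u(x) = 4/3·sin(6*π·x), so u'(x) = 8*π*cos(6*π*x).
Writing u(x) = A·sin(kπx/L) with A = 4/3 and k = 2, use ∫_0^L sin²(kπx/L) dx = L/2 and ∫_0^L cos²(kπx/L) dx = L/2.
u² = 16/9·sin²(6*π·x) and (u')² = 64*π^2·cos²(6*π·x), and each of sin², cos² integrates to L/2 = 1/6 over (0, 1/3).
∫_0^1/3 u² dx = 8/27, so ||u||_L² = 2*sqrt(6)/9.
∫_0^1/3 (u')² dx = 32*π^2/3, so ||u'||_L² = 4*sqrt(6)*π/3.
Ratio ||u||_L² / ||u'||_L² = 1/(6*π).
Sharp Poincaré constant on H^1_0(0, 1/3) is C_P = L/π = 1/(3*π), achieved by sin(3*π·x).
This is the k = 2 harmonic; the ratio L/(kπ) is strictly less than C_P = L/π, consistent with the sharp inequality ||u||_L² ≤ C_P ||u'||_L².


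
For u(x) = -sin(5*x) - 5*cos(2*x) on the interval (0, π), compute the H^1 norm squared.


||u||_{H^1(0,π)}^2 = 500/21 + 151*π/2

u'(x) = 10*sin(2*x) - 5*cos(5*x).
Expand u² and (u')² and integrate term by term on (0, π), using: for integers n ≥ 1, ∫_0^π sin²(nx) dx = ∫_0^π cos²(nx) dx = π/2; for n ≠ n', ∫_0^π sin(nx)sin(n'x) dx = ∫_0^π cos(nx)cos(n'x) dx = 0; and by product-to-sum, ∫_0^π sin(nx)cos(n'x) dx = ½∫_0^π [sin((n+n')x) + sin((n−n')x)] dx, which is 0 when n+n' is even and 2n/(n²−n'²) when n+n' is odd (it need not vanish on (0, π)).
  u² squared terms: (-1)²·∫sin(5x)² dx = 1·π/2 = π/2;  (-5)²·∫cos(2x)² dx = 25·π/2 = 25*π/2.
  u² cross terms: 2·(-1)·(-5)·∫sin(5x)·cos(2x) dx = 10·(10/21) = 100/21.
  So ∫_0^π u² dx = π/2 + 25*π/2 + 100/21 = 100/21 + 13*π.
  (u')² squared terms: (-5)²·∫cos(5x)² dx = 25·π/2 = 25*π/2;  (10)²·∫sin(2x)² dx = 100·π/2 = 50*π.
  (u')² cross terms: 2·(-5)·(10)·∫cos(5x)·sin(2x) dx = -100·(-4/21) = 400/21.
  So ∫_0^π (u')² dx = 25*π/2 + 50*π + 400/21 = 400/21 + 125*π/2.
||u||_{H^1}^2 = (100/21 + 13*π) + (400/21 + 125*π/2) = 500/21 + 151*π/2.


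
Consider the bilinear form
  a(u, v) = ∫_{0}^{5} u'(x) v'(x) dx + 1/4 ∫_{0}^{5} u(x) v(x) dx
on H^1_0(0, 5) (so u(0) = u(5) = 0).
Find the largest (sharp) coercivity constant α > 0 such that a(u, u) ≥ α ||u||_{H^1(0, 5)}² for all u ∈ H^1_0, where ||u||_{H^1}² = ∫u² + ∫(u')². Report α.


α = (25/4 + π^2)/(π^2 + 25)

Coercivity of a(·,·) on H^1_0(0, 5) means a(u, u) ≥ α ||u||_{H^1}² for every u ∈ H^1_0.
The interval has length L = 5, and Poincaré/coercivity depend only on L. Here a(u, u) = ∫(u')² + (1/4)·∫u².
Here 0 < c = 1/4 < 1. The condition a(u,u) ≥ α||u||_{H^1}² reads (1−α)∫(u')² ≥ (α−c)∫u². Any admissible α is ≤ 1 (rapidly oscillating u have ∫u²/∫(u')² → 0), and α = 1 would force 0 ≥ (1−c)∫u², impossible since c < 1; so 1−α > 0. By the sharp Poincaré inequality on H^1_0 of an interval of length L, ∫(u')² ≥ (π/L)²∫u² with equality for the first sine mode sin(π(x−x₀)/L) (x₀ the left endpoint), so the inequality holds for all u iff (1−α)(π/L)² ≥ α − c, i.e. α ≤ ((π/L)² + c)/((π/L)² + 1) = (1 + c(L/π)²)/(1 + (L/π)²). With (π/L)² = π^2/25 and c = 1/4, the largest admissible constant is α = ((π/L)² + c)/((π/L)² + 1).
Simplifying, α = (25/4 + π^2)/(π^2 + 25).


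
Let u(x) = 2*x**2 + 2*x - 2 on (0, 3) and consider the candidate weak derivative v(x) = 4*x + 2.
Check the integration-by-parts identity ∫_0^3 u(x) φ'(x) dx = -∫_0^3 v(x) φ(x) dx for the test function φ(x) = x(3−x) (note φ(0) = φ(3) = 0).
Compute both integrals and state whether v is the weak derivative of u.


LHS = -36, RHS = -36. Yes, v = u' weakly.

u(x) = 2*x**2 + 2*x - 2, classical derivative u'(x) = 4*x + 2.
φ(x) = x(3−x), so φ'(x) = 3 - 2*x.
Note φ(0) = φ(3) = 0, so the boundary term u·φ vanishes.
LHS = ∫_0^3 u(x) φ'(x) dx = ∫_0^3 (-4*x^3 + 2*x^2 + 10*x - 6) dx. Term by term:
  ∫_0^3 -4*x^3 dx = -81;  ∫_0^3 2*x^2 dx = 18;  ∫_0^3 10*x dx = 45;
  ∫_0^3 -6 dx = -18.
Sum: -81 + 18 + 45 − 18 = -36.
So LHS = -36.
∫_0^3 v(x) φ(x) dx = ∫_0^3 (-4*x^3 + 10*x^2 + 6*x) dx. Term by term:
  ∫_0^3 -4*x^3 dx = -81;  ∫_0^3 10*x^2 dx = 90;  ∫_0^3 6*x dx = 27.
Sum: -81 + 90 + 27 = 36.
So RHS = -∫_0^3 v(x) φ(x) dx = -36.
LHS = RHS, so the identity holds for this test φ.
Moreover u is smooth here and v(x) = u'(x) = 4*x + 2 pointwise, so the identity holds for every test function. Hence v is the weak derivative of u.


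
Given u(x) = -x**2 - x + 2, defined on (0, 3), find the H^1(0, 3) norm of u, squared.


||u||_{H^1}^2 = 1131/10

The H^1 norm (squared) on an interval (0, L) is
  ||u||_{H^1}^2 = ∫_0^L u(x)^2 dx + ∫_0^L u'(x)^2 dx.
Compute u'(x) = -2*x - 1.
Then u(x)^2 = x**4 + 2*x**3 - 3*x**2 - 4*x + 4 and u'(x)^2 = 4*x**2 + 4*x + 1.
Integrate each monomial from 0 to 3 using ∫_0^3 c·x^n dx = c·3^(n+1)/(n+1):
  ∫_0^3 u(x)^2 dx = ∫_0^3 (x^4 + 2*x^3 - 3*x^2 - 4*x + 4) dx. Term by term:
    ∫_0^3 x^4 dx = 243/5;  ∫_0^3 2*x^3 dx = 81/2;  ∫_0^3 -3*x^2 dx = -27;
    ∫_0^3 -4*x dx = -18;  ∫_0^3 4 dx = 12.
  Sum: 243/5 + 81/2 − 27 − 18 + 12 = 561/10.
  ∫_0^3 u'(x)^2 dx = ∫_0^3 (4*x^2 + 4*x + 1) dx. Term by term:
    ∫_0^3 4*x^2 dx = 36;  ∫_0^3 4*x dx = 18;  ∫_0^3 1 dx = 3.
  Sum: 36 + 18 + 3 = 57.
Adding: ||u||_{H^1}^2 = 561/10 + 57 = 1131/10.


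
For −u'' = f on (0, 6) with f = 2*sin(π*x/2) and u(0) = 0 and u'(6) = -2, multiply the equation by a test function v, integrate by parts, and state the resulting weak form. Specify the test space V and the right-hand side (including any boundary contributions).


V = {v ∈ H^1(0, 6) : v(0) = 0} (test functions vanish at x = 0 where u is specified); weak form: ∫_0^6 u'v' dx = ∫_0^6 (2*sin(π*x/2)) v dx − 2·v(6) for all v ∈ V.

Multiply both sides by a test function v and integrate from 0 to 6:
  ∫_0^6 −u''(x) v(x) dx = ∫_0^6 f(x) v(x) dx.
Integrate the LHS by parts once:
  ∫_0^6 −u'' v dx = −[u'(x) v(x)]_0^6 + ∫_0^6 u'(x) v'(x) dx.
Thus ∫_0^6 u'(x) v'(x) dx = ∫_0^6 f(x) v(x) dx + [u'(x) v(x)]_0^6.
Choose V so that boundary terms are either known or forced to vanish.
Mixed BC: u(0) = 0 (Dirichlet) and u'(6) = -2 (Neumann). Define V = {v ∈ H^1(0, 6) : v(0) = 0}. Then [u' v]_0^6 = u'(6)·v(6) − u'(0)·0 = − 2·v(6).
Weak formulation: find u (satisfying any essential BC) such that ∫_0^6 u'(x) v'(x) dx = ∫_0^6 f v dx − 2·v(6) for all v ∈ V (Dirichlet at 0 absorbed into V; Neumann datum at x = 6 contributes the boundary term).
Substituting f(x) = 2*sin(π*x/2), the right-hand side is ∫_0^6 (2*sin(π*x/2)) v dx − 2·v(6).


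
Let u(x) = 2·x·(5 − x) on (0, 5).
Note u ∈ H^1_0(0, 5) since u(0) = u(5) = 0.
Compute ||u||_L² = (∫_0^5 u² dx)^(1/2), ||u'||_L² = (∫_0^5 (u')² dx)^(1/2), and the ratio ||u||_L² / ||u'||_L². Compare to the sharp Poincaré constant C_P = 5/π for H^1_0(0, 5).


||u||_L² / ||u'||_L² = sqrt(10)/2 < C_P = 5/π.

u(x) = 2·x·(5 − x), so u'(x) = 10 - 4*x.
u(x) = 2·x·(5 − x) vanishes at x = 0 and x = 5, so u ∈ H^1_0(0, 5). Differentiate via the product rule and integrate the resulting polynomials term by term.
  ∫_0^5 u² dx = ∫_0^5 (4*x^4 - 40*x^3 + 100*x^2) dx. Term by term:
    ∫_0^5 4*x^4 dx = 2500;  ∫_0^5 -40*x^3 dx = -6250;  ∫_0^5 100*x^2 dx = 12500/3.
  Sum: 2500 − 6250 + 12500/3 = 1250/3.
  ∫_0^5 (u')² dx = ∫_0^5 (16*x^2 - 80*x + 100) dx. Term by term:
    ∫_0^5 16*x^2 dx = 2000/3;  ∫_0^5 -80*x dx = -1000;  ∫_0^5 100 dx = 500.
  Sum: 2000/3 − 1000 + 500 = 500/3.
∫_0^5 u² dx = 1250/3, so ||u||_L² = 25*sqrt(6)/3.
∫_0^5 (u')² dx = 500/3, so ||u'||_L² = 10*sqrt(15)/3.
Ratio ||u||_L² / ||u'||_L² = sqrt(10)/2.
Sharp Poincaré constant on H^1_0(0, 5) is C_P = L/π = 5/π, achieved by sin(π/5·x).
A polynomial bump cannot attain the sharp Poincaré constant (only the first sine eigenfunction does), so the ratio is strictly less than C_P, consistent with ||u||_L² ≤ C_P ||u'||_L².


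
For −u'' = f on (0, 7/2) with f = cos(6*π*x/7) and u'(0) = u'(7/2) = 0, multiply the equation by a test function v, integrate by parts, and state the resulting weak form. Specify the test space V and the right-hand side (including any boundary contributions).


V = H^1(0, 7/2) (no boundary constraint on v; u is determined up to an additive constant); weak form: ∫_0^7/2 u'v' dx = ∫_0^7/2 (cos(6*π*x/7)) v dx for all v ∈ V.

Multiply both sides by a test function v and integrate from 0 to 7/2:
  ∫_0^7/2 −u''(x) v(x) dx = ∫_0^7/2 f(x) v(x) dx.
Integrate the LHS by parts once:
  ∫_0^7/2 −u'' v dx = −[u'(x) v(x)]_0^7/2 + ∫_0^7/2 u'(x) v'(x) dx.
Thus ∫_0^7/2 u'(x) v'(x) dx = ∫_0^7/2 f(x) v(x) dx + [u'(x) v(x)]_0^7/2.
Choose V so that boundary terms are either known or forced to vanish.
u has homogeneous Neumann: u'(0) = u'(7/2) = 0. So [u' v]_0^7/2 = 0·v(7/2) − 0·v(0) = 0 for any v; take V = H^1(0, 7/2).
Weak formulation: find u (satisfying any essential BC) such that ∫_0^7/2 u'(x) v'(x) dx = ∫_0^7/2 f v dx for all v ∈ V (homogeneous Neumann, so boundary terms vanish).
Substituting f(x) = cos(6*π*x/7), the right-hand side is ∫_0^7/2 (cos(6*π*x/7)) v dx.
Compatibility check (pure Neumann): taking v ≡ 1 ∈ V gives 0 = ∫_0^7/2 f dx + (0) − (0), i.e. ∫_0^7/2 f dx must equal u'(0) − u'(7/2) = 0. Indeed ∫_0^7/2 (cos(6*π*x/7)) dx = 0, so the data are compatible. The solution is then unique only up to an additive constant (fix it e.g. by requiring ∫_0^7/2 u dx = 0).


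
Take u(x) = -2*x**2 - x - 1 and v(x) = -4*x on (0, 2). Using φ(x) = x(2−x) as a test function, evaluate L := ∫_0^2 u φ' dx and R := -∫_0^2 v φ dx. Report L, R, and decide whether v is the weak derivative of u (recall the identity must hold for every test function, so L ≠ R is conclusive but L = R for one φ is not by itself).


LHS = 20/3, RHS = 16/3. No, v is not the weak derivative of u.

u(x) = -2*x**2 - x - 1, classical derivative u'(x) = -4*x - 1.
φ(x) = x(2−x), so φ'(x) = 2 - 2*x.
Note φ(0) = φ(2) = 0, so the boundary term u·φ vanishes.
LHS = ∫_0^2 u(x) φ'(x) dx = ∫_0^2 (4*x^3 - 2*x^2 - 2) dx. Term by term:
  ∫_0^2 4*x^3 dx = 16;  ∫_0^2 -2*x^2 dx = -16/3;  ∫_0^2 -2 dx = -4.
Sum: 16 − 16/3 − 4 = 20/3.
So LHS = 20/3.
∫_0^2 v(x) φ(x) dx = ∫_0^2 (4*x^3 - 8*x^2) dx. Term by term:
  ∫_0^2 4*x^3 dx = 16;  ∫_0^2 -8*x^2 dx = -64/3.
Sum: 16 − 64/3 = -16/3.
So RHS = -∫_0^2 v(x) φ(x) dx = 16/3.
LHS − RHS = 4/3 ≠ 0, so the identity fails.
(For a valid weak derivative the identity must hold for EVERY test function, in particular this one. The failure shows v is NOT the weak derivative of u.)
Correct weak derivative would be u'(x) = -4*x - 1.


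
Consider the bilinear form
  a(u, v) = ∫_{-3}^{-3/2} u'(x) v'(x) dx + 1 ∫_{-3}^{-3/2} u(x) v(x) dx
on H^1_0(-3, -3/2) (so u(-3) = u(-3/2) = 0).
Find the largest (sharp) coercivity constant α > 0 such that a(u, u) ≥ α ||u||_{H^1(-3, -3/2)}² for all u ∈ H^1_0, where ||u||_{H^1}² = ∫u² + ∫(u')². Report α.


α = 1

Coercivity of a(·,·) on H^1_0(-3, -3/2) means a(u, u) ≥ α ||u||_{H^1}² for every u ∈ H^1_0.
The interval has length L = 3/2, and Poincaré/coercivity depend only on L. Here a(u, u) = ∫(u')² + (1)·∫u².
Here c = 1 ≥ 1, so a(u,u) = ∫(u')² + c∫u² ≥ ∫(u')² + ∫u² = ||u||_{H^1}², i.e. α = 1 works. No larger α is possible: a(u,u) ≥ α||u||_{H^1}² means (1−α)∫(u')² ≥ (α−c)∫u², and for the modes u_n = sin(nπ(x−x₀)/L) (x₀ the left endpoint) one has ∫u_n²/∫(u_n')² = (L/(nπ))² → 0, so a(u_n,u_n)/||u_n||_{H^1}² → 1. Hence the optimal constant is α = 1.
Therefore α = 1.


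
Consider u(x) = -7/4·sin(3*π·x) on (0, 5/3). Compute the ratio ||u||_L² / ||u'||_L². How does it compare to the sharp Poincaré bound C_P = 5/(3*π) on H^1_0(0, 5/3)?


||u||_L² / ||u'||_L² = 1/(3*π) < C_P = 5/(3*π).

u(x) = -7/4·sin(3*π·x), so u'(x) = -21*π*cos(3*π*x)/4.
Writing u(x) = A·sin(kπx/L) with A = -7/4 and k = 5, use ∫_0^L sin²(kπx/L) dx = L/2 and ∫_0^L cos²(kπx/L) dx = L/2.
u² = 49/16·sin²(3*π·x) and (u')² = 441*π^2/16·cos²(3*π·x), and each of sin², cos² integrates to L/2 = 5/6 over (0, 5/3).
∫_0^5/3 u² dx = 245/96, so ||u||_L² = 7*sqrt(30)/24.
∫_0^5/3 (u')² dx = 735*π^2/32, so ||u'||_L² = 7*sqrt(30)*π/8.
Ratio ||u||_L² / ||u'||_L² = 1/(3*π).
Sharp Poincaré constant on H^1_0(0, 5/3) is C_P = L/π = 5/(3*π), achieved by sin(3*π/5·x).
This is the k = 5 harmonic; the ratio L/(kπ) is strictly less than C_P = L/π, consistent with the sharp inequality ||u||_L² ≤ C_P ||u'||_L².


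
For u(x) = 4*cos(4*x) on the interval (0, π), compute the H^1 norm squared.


||u||_{H^1(0,π)}^2 = 136*π

u'(x) = -16*sin(4*x).
Expand u² and (u')² and integrate term by term on (0, π), using: for integers n ≥ 1, ∫_0^π sin²(nx) dx = ∫_0^π cos²(nx) dx = π/2; for n ≠ n', ∫_0^π sin(nx)sin(n'x) dx = ∫_0^π cos(nx)cos(n'x) dx = 0; and by product-to-sum, ∫_0^π sin(nx)cos(n'x) dx = ½∫_0^π [sin((n+n')x) + sin((n−n')x)] dx, which is 0 when n+n' is even and 2n/(n²−n'²) when n+n' is odd (it need not vanish on (0, π)).
  u² squared terms: (4)²·∫cos(4x)² dx = 16·π/2 = 8*π.
  So ∫_0^π u² dx = 8*π.
  (u')² squared terms: (-16)²·∫sin(4x)² dx = 256·π/2 = 128*π.
  So ∫_0^π (u')² dx = 128*π.
||u||_{H^1}^2 = (8*π) + (128*π) = 136*π.


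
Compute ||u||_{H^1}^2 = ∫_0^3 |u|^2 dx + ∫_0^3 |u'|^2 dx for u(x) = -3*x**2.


||u||_{H^1}^2 = 3807/5

The H^1 norm (squared) on an interval (0, L) is
  ||u||_{H^1}^2 = ∫_0^L u(x)^2 dx + ∫_0^L u'(x)^2 dx.
Compute u'(x) = -6*x.
Then u(x)^2 = 9*x**4 and u'(x)^2 = 36*x**2.
Integrate each monomial from 0 to 3 using ∫_0^3 c·x^n dx = c·3^(n+1)/(n+1):
  ∫_0^3 u(x)^2 dx = ∫_0^3 (9*x^4) dx. Term by term:
    ∫_0^3 9*x^4 dx = 2187/5.
  ∫_0^3 u'(x)^2 dx = ∫_0^3 (36*x^2) dx. Term by term:
    ∫_0^3 36*x^2 dx = 324.
Adding: ||u||_{H^1}^2 = 2187/5 + 324 = 3807/5.


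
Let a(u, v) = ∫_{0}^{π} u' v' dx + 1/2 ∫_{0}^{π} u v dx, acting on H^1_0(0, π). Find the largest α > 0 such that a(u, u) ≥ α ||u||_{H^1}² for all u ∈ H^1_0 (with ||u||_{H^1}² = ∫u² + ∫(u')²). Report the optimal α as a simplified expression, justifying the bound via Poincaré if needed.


α = 3/4

Coercivity of a(·,·) on H^1_0(0, π) means a(u, u) ≥ α ||u||_{H^1}² for every u ∈ H^1_0.
The interval has length L = π, and Poincaré/coercivity depend only on L. Here a(u, u) = ∫(u')² + (1/2)·∫u².
Here 0 < c = 1/2 < 1. The condition a(u,u) ≥ α||u||_{H^1}² reads (1−α)∫(u')² ≥ (α−c)∫u². Any admissible α is ≤ 1 (rapidly oscillating u have ∫u²/∫(u')² → 0), and α = 1 would force 0 ≥ (1−c)∫u², impossible since c < 1; so 1−α > 0. By the sharp Poincaré inequality on H^1_0 of an interval of length L, ∫(u')² ≥ (π/L)²∫u² with equality for the first sine mode sin(π(x−x₀)/L) (x₀ the left endpoint), so the inequality holds for all u iff (1−α)(π/L)² ≥ α − c, i.e. α ≤ ((π/L)² + c)/((π/L)² + 1) = (1 + c(L/π)²)/(1 + (L/π)²). With (π/L)² = 1 and c = 1/2, the largest admissible constant is α = ((π/L)² + c)/((π/L)² + 1).
Simplifying, α = 3/4.


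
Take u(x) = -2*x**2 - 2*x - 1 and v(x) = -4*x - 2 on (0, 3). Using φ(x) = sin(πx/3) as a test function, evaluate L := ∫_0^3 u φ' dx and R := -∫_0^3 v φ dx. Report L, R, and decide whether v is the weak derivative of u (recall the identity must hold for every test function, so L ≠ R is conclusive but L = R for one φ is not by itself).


LHS = 48/π, RHS = 48/π. Yes, v = u' weakly.

u(x) = -2*x**2 - 2*x - 1, classical derivative u'(x) = -4*x - 2.
φ(x) = sin(πx/3), so φ'(x) = π*cos(π*x/3)/3.
Note φ(0) = φ(3) = 0, so the boundary term u·φ vanishes.
LHS = ∫_0^3 u(x) φ'(x) dx = ∫_0^3 (-2*π*x^2*cos(π*x/3)/3 - 2*π*x*cos(π*x/3)/3 - π*cos(π*x/3)/3) dx. Term by term:
  ∫_0^3 -π*cos(π*x/3)/3 dx = 0;  ∫_0^3 -2*π*x*cos(π*x/3)/3 dx = 12/π;  ∫_0^3 -2*π*x^2*cos(π*x/3)/3 dx = 36/π.
Sum: 0 + 12/π + 36/π = 48/π.
So LHS = 48/π.
∫_0^3 v(x) φ(x) dx = ∫_0^3 (-4*x*sin(π*x/3) - 2*sin(π*x/3)) dx. Term by term:
  ∫_0^3 -2*sin(π*x/3) dx = -12/π;  ∫_0^3 -4*x*sin(π*x/3) dx = -36/π.
Sum: -12/π − 36/π = -48/π.
So RHS = -∫_0^3 v(x) φ(x) dx = 48/π.
LHS = RHS, so the identity holds for this test φ.
Moreover u is smooth here and v(x) = u'(x) = -4*x - 2 pointwise, so the identity holds for every test function. Hence v is the weak derivative of u.
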